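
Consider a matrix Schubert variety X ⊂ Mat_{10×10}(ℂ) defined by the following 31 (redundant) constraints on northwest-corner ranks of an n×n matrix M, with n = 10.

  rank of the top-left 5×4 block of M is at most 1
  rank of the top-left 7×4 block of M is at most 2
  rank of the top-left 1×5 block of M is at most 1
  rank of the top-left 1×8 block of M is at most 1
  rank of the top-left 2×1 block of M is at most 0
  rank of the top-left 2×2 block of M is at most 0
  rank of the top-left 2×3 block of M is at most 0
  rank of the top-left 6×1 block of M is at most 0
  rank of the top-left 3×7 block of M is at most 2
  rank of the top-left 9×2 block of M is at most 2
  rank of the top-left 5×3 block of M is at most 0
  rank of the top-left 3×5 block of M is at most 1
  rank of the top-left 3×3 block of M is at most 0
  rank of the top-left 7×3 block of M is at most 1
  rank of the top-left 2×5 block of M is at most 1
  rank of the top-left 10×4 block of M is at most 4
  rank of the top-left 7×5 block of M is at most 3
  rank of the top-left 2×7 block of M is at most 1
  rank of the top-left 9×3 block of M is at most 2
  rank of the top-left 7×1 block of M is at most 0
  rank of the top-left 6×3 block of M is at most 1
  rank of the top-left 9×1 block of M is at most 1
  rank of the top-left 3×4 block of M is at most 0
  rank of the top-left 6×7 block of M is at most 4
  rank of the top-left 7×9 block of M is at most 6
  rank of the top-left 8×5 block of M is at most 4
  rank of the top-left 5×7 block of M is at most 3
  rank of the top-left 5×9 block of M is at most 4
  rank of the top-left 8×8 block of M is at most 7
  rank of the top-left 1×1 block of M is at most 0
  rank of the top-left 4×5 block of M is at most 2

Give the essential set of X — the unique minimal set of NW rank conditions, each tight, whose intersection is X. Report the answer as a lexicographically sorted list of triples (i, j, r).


The tightest implied rank at each (i,j), from the 31 conditions:

  R[1]: 0, 0, 0, 0, 1, 1, 1, 1, 1, 1
  R[2]: 0, 0, 0, 0, 1, 1, 1, 2, 2, 2
  R[3]: 0, 0, 0, 0, 1, 2, 2, 3, 3, 3
  R[4]: 0, 0, 0, 1, 2, 3, 3, 4, 4, 4
  R[5]: 0, 0, 0, 1, 2, 3, 3, 4, 4, 5
  R[6]: 0, 1, 1, 2, 3, 4, 4, 5, 5, 6
  R[7]: 0, 1, 1, 2, 3, 4, 5, 6, 6, 7
  R[8]: 1, 2, 2, 3, 4, 5, 6, 7, 7, 8
  R[9]: 1, 2, 2, 3, 4, 5, 6, 7, 8, 9
  R[10]: 1, 2, 3, 4, 5, 6, 7, 8, 9, 10

second differences of R give the permutation w = (5, 8, 6, 4, 10, 2, 7, 1, 9, 3).

ℓ(w)=26; the 8 essential cells (i,j,r):

[(2, 7, 1), (3, 4, 0), (5, 3, 0), (5, 7, 3), (5, 9, 4), (7, 1, 0), (7, 3, 1), (9, 3, 2)]


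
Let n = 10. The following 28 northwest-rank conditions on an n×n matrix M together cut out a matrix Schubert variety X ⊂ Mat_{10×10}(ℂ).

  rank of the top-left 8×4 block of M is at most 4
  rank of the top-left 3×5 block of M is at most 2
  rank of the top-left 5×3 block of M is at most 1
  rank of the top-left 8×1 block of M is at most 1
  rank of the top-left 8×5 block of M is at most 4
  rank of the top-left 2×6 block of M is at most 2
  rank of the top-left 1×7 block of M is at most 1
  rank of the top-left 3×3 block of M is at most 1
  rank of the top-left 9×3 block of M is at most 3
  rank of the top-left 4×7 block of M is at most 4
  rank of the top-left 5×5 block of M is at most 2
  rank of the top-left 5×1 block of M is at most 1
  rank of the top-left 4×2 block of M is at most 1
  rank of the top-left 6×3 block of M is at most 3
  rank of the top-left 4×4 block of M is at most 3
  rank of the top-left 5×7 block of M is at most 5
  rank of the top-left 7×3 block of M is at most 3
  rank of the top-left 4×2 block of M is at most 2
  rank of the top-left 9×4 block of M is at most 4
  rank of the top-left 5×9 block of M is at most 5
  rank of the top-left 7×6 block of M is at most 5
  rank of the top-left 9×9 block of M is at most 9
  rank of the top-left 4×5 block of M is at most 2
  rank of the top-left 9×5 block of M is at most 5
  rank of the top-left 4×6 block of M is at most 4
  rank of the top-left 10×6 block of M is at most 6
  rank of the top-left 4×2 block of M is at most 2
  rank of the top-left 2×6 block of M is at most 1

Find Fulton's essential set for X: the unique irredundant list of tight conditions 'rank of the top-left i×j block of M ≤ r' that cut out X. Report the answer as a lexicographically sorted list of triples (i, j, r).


Reconstructing r_w from the 28 given conditions:

  R[1]: 1  1  1  1  1  1  1  1  1  1
  R[2]: 1  1  1  1  1  1  2  2  2  2
  R[3]: 1  1  1  2  2  2  3  3  3  3
  R[4]: 1  1  1  2  2  3  4  4  4  4
  R[5]: 1  1  1  2  2  3  4  5  5  5
  R[6]: 1  2  2  3  3  4  5  6  6  6
  R[7]: 1  2  3  4  4  5  6  7  7  7
  R[8]: 1  2  3  4  4  5  6  7  8  8
  R[9]: 1  2  3  4  5  6  7  8  9  9
  R[10]: 1  2  3  4  5  6  7  8  9  10

reading off 1-entries of Δ²R: w = (1, 7, 4, 6, 8, 2, 3, 9, 5, 10).

|D(w)|=14, |Ess(w)|=4:

[(2, 6, 1), (5, 3, 1), (5, 5, 2), (8, 5, 4)]


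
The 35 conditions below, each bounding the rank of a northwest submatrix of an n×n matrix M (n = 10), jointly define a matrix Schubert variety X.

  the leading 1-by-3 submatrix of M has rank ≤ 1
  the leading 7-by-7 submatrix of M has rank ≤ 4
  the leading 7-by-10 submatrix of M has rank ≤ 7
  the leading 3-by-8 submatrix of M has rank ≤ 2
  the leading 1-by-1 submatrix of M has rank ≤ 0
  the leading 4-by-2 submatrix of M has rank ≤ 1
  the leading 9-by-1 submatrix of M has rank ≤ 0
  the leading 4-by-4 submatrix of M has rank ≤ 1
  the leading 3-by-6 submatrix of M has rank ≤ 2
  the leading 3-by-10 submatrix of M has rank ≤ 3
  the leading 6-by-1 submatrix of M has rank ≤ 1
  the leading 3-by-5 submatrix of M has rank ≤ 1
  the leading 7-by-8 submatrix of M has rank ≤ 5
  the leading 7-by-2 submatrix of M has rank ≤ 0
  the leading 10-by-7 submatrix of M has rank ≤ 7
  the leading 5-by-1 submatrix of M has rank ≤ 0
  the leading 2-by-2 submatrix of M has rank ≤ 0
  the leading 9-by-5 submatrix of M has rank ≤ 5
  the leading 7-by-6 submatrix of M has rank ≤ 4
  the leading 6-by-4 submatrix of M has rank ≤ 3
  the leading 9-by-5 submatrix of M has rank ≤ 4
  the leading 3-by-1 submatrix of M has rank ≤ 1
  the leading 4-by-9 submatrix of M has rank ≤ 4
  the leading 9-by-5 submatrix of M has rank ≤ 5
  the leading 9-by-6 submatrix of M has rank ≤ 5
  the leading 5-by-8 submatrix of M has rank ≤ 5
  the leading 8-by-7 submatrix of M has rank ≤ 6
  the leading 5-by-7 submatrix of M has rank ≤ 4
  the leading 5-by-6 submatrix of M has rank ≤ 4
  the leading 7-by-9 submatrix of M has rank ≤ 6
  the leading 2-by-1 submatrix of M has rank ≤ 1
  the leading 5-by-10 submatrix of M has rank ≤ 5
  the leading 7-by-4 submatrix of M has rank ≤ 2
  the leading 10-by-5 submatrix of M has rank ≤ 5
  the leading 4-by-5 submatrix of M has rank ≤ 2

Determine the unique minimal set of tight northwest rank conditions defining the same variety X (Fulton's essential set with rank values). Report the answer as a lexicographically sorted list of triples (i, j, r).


The tightest implied rank at each (i,j), from the 35 conditions:

  R[1]: 0 | 0 | 1 | 1 | 1 | 1 | 1 | 1 | 1 | 1
  R[2]: 0 | 0 | 1 | 1 | 1 | 2 | 2 | 2 | 2 | 2
  R[3]: 0 | 0 | 1 | 1 | 1 | 2 | 2 | 2 | 3 | 3
  R[4]: 0 | 0 | 1 | 1 | 2 | 3 | 3 | 3 | 4 | 4
  R[5]: 0 | 0 | 1 | 2 | 3 | 4 | 4 | 4 | 5 | 5
  R[6]: 0 | 0 | 1 | 2 | 3 | 4 | 4 | 5 | 6 | 6
  R[7]: 0 | 0 | 1 | 2 | 3 | 4 | 4 | 5 | 6 | 7
  R[8]: 0 | 1 | 2 | 3 | 4 | 5 | 5 | 6 | 7 | 8
  R[9]: 0 | 1 | 2 | 3 | 4 | 5 | 6 | 7 | 8 | 9
  R[10]: 1 | 2 | 3 | 4 | 5 | 6 | 7 | 8 | 9 | 10

hence w(1..10) = (3, 6, 9, 5, 4, 8, 10, 2, 7, 1).

D(w) has 25 cells with 6 SE-corners; essential set:

[(3, 5, 1), (3, 8, 2), (4, 4, 1), (7, 2, 0), (7, 7, 4), (9, 1, 0)]


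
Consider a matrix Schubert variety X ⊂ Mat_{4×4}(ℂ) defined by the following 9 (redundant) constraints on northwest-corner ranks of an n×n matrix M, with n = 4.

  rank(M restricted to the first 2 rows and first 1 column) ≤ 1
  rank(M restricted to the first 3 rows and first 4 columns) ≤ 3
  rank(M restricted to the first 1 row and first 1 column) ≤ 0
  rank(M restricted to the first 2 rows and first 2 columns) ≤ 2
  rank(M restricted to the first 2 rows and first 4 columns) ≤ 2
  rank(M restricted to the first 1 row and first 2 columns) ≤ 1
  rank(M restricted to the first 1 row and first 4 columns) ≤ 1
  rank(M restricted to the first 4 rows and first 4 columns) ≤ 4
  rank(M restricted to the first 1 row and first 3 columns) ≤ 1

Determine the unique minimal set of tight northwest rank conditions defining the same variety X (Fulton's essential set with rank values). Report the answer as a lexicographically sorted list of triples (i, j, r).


Recovering R(i,j) via the rank-extension bound from the 9 conditions:

  i=1: 0, 1, 1, 1
  i=2: 1, 2, 2, 2
  i=3: 1, 2, 3, 3
  i=4: 1, 2, 3, 4

the unique w with this rank table is (2, 1, 3, 4).

1 SE-corner of the 1-cell Rothe diagram gives Ess(w):

[(1, 1, 0)]


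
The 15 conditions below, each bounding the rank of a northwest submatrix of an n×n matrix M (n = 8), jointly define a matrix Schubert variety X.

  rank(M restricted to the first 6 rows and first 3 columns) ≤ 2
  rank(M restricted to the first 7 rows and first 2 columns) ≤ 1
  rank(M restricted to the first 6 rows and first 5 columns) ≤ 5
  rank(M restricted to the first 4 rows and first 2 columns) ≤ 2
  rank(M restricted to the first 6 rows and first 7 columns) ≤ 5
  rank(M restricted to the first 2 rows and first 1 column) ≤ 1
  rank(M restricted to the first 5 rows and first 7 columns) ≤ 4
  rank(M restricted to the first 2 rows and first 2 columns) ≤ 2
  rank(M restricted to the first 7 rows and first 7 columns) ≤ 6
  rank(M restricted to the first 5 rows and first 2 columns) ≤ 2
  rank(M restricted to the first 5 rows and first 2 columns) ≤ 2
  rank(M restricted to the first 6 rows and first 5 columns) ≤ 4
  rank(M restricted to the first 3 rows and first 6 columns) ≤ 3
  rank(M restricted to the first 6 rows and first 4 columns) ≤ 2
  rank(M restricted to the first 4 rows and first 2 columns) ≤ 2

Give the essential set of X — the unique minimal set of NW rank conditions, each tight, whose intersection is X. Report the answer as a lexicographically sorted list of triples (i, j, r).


Recovering R(i,j) via the rank-extension bound from the 15 conditions:

  i=1: 1  1  1  1  1  1  1  1
  i=2: 1  1  2  2  2  2  2  2
  i=3: 1  1  2  2  3  3  3  3
  i=4: 1  1  2  2  3  4  4  4
  i=5: 1  1  2  2  3  4  4  5
  i=6: 1  1  2  2  3  4  5  6
  i=7: 1  1  2  3  4  5  6  7
  i=8: 1  2  3  4  5  6  7  8

giving w = (1, 3, 5, 6, 8, 7, 4, 2) via Δ²R.

D(w) has 11 cells with 3 SE-corners; essential set:

[(5, 7, 4), (6, 4, 2), (7, 2, 1)]


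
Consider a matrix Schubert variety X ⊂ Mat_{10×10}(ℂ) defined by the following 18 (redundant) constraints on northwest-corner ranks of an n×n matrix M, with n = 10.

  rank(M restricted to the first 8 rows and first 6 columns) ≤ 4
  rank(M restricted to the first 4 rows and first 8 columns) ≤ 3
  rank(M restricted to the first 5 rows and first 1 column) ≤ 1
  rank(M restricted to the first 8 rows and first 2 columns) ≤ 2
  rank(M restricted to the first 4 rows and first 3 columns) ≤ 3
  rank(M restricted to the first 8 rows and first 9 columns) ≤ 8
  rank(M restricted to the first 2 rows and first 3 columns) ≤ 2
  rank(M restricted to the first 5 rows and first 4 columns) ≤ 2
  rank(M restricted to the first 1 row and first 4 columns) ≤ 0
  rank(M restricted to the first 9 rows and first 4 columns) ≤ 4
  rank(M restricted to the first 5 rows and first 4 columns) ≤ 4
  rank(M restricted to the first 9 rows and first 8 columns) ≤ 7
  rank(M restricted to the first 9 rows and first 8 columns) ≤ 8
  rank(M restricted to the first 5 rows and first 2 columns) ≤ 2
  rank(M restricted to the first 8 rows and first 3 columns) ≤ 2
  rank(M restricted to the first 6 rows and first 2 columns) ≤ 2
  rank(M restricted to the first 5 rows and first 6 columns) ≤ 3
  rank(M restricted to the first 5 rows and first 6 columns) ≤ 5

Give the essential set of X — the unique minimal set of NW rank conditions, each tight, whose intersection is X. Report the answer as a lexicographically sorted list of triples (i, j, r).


Reconstructing r_w from the 18 given conditions:

  row 1: 0 0 0 0 1 1 1 1 1 1
  row 2: 1 1 1 1 2 2 2 2 2 2
  row 3: 1 2 2 2 3 3 3 3 3 3
  row 4: 1 2 2 2 3 3 3 3 4 4
  row 5: 1 2 2 2 3 3 4 4 5 5
  row 6: 1 2 2 3 4 4 5 5 6 6
  row 7: 1 2 2 3 4 4 5 6 7 7
  row 8: 1 2 2 3 4 4 5 6 7 8
  row 9: 1 2 3 4 5 5 6 7 8 9
  row 10: 1 2 3 4 5 6 7 8 9 10

reading off 1-entries of Δ²R: w = (5, 1, 2, 9, 7, 4, 8, 10, 3, 6).

D(w) has 17 cells with 6 SE-corners; essential set:

[(1, 4, 0), (4, 8, 3), (5, 4, 2), (5, 6, 3), (8, 3, 2), (8, 6, 4)]


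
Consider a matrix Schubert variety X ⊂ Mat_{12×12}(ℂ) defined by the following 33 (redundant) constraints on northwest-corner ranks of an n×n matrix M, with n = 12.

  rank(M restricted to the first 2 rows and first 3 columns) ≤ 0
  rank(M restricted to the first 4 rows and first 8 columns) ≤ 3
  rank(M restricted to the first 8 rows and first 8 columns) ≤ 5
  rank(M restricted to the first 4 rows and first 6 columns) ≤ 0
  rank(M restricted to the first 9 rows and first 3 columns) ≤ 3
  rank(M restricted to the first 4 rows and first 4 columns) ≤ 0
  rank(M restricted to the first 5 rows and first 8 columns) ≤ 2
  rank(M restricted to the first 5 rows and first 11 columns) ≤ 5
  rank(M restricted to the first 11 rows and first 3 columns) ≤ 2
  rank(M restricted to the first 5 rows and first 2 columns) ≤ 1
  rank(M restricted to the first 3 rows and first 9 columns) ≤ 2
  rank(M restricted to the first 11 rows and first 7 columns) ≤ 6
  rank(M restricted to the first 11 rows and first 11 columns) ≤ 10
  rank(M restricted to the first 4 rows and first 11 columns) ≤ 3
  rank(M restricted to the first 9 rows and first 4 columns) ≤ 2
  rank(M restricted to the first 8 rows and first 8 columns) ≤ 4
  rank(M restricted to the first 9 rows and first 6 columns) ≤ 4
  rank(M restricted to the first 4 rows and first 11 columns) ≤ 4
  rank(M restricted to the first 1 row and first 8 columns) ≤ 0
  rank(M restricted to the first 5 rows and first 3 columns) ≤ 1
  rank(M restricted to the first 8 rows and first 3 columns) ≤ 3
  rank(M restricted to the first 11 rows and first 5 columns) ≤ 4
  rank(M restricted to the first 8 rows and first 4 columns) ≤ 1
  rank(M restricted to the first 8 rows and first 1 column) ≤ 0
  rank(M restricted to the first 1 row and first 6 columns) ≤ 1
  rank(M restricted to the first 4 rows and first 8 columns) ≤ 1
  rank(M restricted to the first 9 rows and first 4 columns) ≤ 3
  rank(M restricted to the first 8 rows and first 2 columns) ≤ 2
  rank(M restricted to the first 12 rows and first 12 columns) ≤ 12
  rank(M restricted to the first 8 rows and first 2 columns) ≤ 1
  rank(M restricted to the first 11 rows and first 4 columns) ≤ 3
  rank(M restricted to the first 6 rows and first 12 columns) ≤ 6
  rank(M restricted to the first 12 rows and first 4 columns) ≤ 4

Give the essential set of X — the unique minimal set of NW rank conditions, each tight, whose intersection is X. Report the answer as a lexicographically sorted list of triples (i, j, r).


The tightest implied rank at each (i,j), from the 33 conditions:

  0  0  0  0  0  0  0  0  1  1  1  1
  0  0  0  0  0  0  1  1  2  2  2  2
  0  0  0  0  0  0  1  1  2  3  3  3
  0  0  0  0  0  0  1  1  2  3  3  4
  0  1  1  1  1  1  2  2  3  4  4  5
  0  1  1  1  2  2  3  3  4  5  5  6
  0  1  1  1  2  3  4  4  5  6  6  7
  0  1  1  1  2  3  4  4  5  6  7  8
  1  2  2  2  3  4  5  5  6  7  8  9
  1  2  2  3  4  5  6  6  7  8  9  10
  1  2  2  3  4  5  6  7  8  9  10  11
  1  2  3  4  5  6  7  8  9  10  11  12

giving w = (9, 7, 10, 12, 2, 5, 6, 11, 1, 4, 8, 3) via Δ²R.

ℓ(w)=42; the 8 essential cells (i,j,r):

[(1, 8, 0), (4, 6, 0), (4, 8, 1), (4, 11, 3), (8, 1, 0), (8, 4, 1), (8, 8, 4), (11, 3, 2)]


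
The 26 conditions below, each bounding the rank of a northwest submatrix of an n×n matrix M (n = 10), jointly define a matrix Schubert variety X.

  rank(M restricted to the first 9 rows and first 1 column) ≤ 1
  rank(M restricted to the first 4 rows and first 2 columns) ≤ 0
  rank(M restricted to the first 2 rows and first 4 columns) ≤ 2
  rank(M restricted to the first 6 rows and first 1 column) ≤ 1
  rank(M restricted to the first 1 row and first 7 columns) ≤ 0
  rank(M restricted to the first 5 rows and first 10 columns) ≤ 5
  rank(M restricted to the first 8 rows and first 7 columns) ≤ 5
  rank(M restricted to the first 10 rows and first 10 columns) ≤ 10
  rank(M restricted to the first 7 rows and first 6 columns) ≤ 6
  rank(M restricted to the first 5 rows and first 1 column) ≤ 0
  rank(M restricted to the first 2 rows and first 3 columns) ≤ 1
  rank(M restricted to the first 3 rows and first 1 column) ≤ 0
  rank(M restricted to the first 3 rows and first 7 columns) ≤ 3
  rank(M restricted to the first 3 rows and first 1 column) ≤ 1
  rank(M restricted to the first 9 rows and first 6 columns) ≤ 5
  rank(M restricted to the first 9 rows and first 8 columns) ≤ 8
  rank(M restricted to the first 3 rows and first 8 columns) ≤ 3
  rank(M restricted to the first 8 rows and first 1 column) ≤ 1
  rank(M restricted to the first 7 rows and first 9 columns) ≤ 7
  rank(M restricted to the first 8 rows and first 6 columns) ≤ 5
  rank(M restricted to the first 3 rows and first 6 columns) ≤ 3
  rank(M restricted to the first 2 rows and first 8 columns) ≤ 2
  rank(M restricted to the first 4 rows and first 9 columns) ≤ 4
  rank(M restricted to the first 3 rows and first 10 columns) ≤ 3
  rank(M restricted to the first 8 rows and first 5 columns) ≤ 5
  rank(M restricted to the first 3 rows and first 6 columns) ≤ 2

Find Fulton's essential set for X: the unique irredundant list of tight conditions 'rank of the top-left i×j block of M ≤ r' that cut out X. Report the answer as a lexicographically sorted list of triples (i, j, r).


Recovering R(i,j) via the rank-extension bound from the 26 conditions:

  i=1: 0 | 0 | 0 | 0 | 0 | 0 | 0 | 1 | 1 | 1
  i=2: 0 | 0 | 1 | 1 | 1 | 1 | 1 | 2 | 2 | 2
  i=3: 0 | 0 | 1 | 2 | 2 | 2 | 2 | 3 | 3 | 3
  i=4: 0 | 0 | 1 | 2 | 3 | 3 | 3 | 4 | 4 | 4
  i=5: 0 | 1 | 2 | 3 | 4 | 4 | 4 | 5 | 5 | 5
  i=6: 1 | 2 | 3 | 4 | 5 | 5 | 5 | 6 | 6 | 6
  i=7: 1 | 2 | 3 | 4 | 5 | 5 | 5 | 6 | 7 | 7
  i=8: 1 | 2 | 3 | 4 | 5 | 5 | 5 | 6 | 7 | 8
  i=9: 1 | 2 | 3 | 4 | 5 | 5 | 6 | 7 | 8 | 9
  i=10: 1 | 2 | 3 | 4 | 5 | 6 | 7 | 8 | 9 | 10

giving w = (8, 3, 4, 5, 2, 1, 9, 10, 7, 6) via Δ²R.

|D(w)|=19, |Ess(w)|=5:

[(1, 7, 0), (4, 2, 0), (5, 1, 0), (8, 7, 5), (9, 6, 5)]


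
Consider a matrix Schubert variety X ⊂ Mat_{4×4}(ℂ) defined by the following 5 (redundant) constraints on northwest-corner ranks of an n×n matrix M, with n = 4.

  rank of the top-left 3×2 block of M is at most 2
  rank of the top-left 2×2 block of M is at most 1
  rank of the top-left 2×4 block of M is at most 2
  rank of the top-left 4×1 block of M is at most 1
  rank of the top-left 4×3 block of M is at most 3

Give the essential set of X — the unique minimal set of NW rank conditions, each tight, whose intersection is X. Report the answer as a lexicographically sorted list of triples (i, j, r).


Reconstructing r_w from the 5 given conditions:

  row 1: 1 1 1 1
  row 2: 1 1 2 2
  row 3: 1 2 3 3
  row 4: 1 2 3 4

hence w(1..4) = (1, 3, 2, 4).

D(w) has 1 cell with 1 SE-corner; essential set:

[(2, 2, 1)]


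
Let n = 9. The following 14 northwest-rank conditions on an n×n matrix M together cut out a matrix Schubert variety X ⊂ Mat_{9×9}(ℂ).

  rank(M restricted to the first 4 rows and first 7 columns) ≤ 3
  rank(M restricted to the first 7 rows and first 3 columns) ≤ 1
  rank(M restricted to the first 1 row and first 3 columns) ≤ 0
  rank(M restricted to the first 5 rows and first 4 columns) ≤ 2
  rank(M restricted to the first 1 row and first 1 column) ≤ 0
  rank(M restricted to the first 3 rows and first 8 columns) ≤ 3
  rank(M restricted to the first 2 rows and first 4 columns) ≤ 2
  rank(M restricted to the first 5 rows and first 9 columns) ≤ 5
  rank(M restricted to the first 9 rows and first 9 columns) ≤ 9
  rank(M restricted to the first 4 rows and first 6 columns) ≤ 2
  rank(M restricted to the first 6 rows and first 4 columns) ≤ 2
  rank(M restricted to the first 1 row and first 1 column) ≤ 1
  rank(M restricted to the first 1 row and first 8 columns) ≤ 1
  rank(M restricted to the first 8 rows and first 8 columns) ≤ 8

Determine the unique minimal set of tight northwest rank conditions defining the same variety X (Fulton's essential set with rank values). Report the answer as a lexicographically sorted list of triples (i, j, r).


Recovering R(i,j) via the rank-extension bound from the 14 conditions:

  R[1]: 0  0  0  1  1  1  1  1  1
  R[2]: 1  1  1  2  2  2  2  2  2
  R[3]: 1  1  1  2  2  2  3  3  3
  R[4]: 1  1  1  2  2  2  3  4  4
  R[5]: 1  1  1  2  3  3  4  5  5
  R[6]: 1  1  1  2  3  4  5  6  6
  R[7]: 1  1  1  2  3  4  5  6  7
  R[8]: 1  2  2  3  4  5  6  7  8
  R[9]: 1  2  3  4  5  6  7  8  9

second differences of R give the permutation w = (4, 1, 7, 8, 5, 6, 9, 2, 3).

ℓ(w)=17; the 3 essential cells (i,j,r):

[(1, 3, 0), (4, 6, 2), (7, 3, 1)]


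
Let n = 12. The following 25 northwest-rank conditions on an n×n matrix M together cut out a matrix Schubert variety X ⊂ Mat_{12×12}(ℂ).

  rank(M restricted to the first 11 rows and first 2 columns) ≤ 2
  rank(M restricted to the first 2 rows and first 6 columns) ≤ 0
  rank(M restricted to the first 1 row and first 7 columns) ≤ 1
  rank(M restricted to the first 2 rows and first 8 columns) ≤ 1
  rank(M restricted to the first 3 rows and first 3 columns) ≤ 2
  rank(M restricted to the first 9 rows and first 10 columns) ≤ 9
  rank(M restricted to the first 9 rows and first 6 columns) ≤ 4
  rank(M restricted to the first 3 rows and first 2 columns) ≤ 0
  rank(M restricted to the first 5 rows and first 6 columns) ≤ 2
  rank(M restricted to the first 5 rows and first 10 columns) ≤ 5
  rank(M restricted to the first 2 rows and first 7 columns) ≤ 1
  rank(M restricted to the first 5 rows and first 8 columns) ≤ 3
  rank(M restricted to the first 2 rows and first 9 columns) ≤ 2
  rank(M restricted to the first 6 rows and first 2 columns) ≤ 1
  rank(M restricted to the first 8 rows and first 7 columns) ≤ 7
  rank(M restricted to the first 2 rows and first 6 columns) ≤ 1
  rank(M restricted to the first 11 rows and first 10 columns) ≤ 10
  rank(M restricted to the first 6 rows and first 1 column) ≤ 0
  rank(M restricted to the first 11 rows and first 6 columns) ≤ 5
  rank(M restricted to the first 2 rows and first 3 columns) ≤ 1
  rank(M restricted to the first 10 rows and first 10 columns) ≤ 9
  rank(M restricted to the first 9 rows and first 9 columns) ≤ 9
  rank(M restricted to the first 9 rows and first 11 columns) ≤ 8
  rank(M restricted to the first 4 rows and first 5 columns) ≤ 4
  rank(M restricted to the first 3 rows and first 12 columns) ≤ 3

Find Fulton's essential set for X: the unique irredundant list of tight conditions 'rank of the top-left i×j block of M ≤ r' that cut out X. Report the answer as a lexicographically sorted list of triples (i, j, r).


Propagating the 25 rank bounds to every northwest block:

  R[1]: 0, 0, 0, 0, 0, 0, 1, 1, 1, 1, 1, 1
  R[2]: 0, 0, 0, 0, 0, 0, 1, 1, 2, 2, 2, 2
  R[3]: 0, 0, 1, 1, 1, 1, 2, 2, 3, 3, 3, 3
  R[4]: 0, 1, 2, 2, 2, 2, 3, 3, 4, 4, 4, 4
  R[5]: 0, 1, 2, 2, 2, 2, 3, 3, 4, 5, 5, 5
  R[6]: 0, 1, 2, 3, 3, 3, 4, 4, 5, 6, 6, 6
  R[7]: 1, 2, 3, 4, 4, 4, 5, 5, 6, 7, 7, 7
  R[8]: 1, 2, 3, 4, 4, 4, 5, 6, 7, 8, 8, 8
  R[9]: 1, 2, 3, 4, 4, 4, 5, 6, 7, 8, 8, 9
  R[10]: 1, 2, 3, 4, 5, 5, 6, 7, 8, 9, 9, 10
  R[11]: 1, 2, 3, 4, 5, 5, 6, 7, 8, 9, 10, 11
  R[12]: 1, 2, 3, 4, 5, 6, 7, 8, 9, 10, 11, 12

hence w(1..12) = (7, 9, 3, 2, 10, 4, 1, 8, 12, 5, 11, 6).

Fulton essential set (9 of the 28 Rothe cells):

[(2, 6, 0), (2, 8, 1), (3, 2, 0), (5, 6, 2), (5, 8, 3), (6, 1, 0), (9, 6, 4), (9, 11, 8), (11, 6, 5)]


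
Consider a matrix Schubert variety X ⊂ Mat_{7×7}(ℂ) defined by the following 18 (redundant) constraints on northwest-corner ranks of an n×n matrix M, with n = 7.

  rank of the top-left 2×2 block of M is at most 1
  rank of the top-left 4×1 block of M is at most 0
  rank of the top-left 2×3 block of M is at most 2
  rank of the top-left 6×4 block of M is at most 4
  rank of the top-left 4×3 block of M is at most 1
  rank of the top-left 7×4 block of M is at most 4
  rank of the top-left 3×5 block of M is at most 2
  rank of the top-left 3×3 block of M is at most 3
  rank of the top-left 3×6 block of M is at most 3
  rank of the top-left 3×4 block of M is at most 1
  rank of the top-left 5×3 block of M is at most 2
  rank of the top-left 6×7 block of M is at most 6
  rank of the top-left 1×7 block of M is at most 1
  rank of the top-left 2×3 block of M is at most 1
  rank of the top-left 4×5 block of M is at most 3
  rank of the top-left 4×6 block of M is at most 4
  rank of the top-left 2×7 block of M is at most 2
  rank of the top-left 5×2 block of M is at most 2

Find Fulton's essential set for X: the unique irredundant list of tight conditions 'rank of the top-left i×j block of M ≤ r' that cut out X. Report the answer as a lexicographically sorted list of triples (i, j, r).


Propagating the 18 rank bounds to every northwest block:

  row 1: 0, 1, 1, 1, 1, 1, 1
  row 2: 0, 1, 1, 1, 2, 2, 2
  row 3: 0, 1, 1, 1, 2, 3, 3
  row 4: 0, 1, 1, 2, 3, 4, 4
  row 5: 1, 2, 2, 3, 4, 5, 5
  row 6: 1, 2, 3, 4, 5, 6, 6
  row 7: 1, 2, 3, 4, 5, 6, 7

so w = (2, 5, 6, 4, 1, 3, 7).

|D(w)|=9, |Ess(w)|=3:

[(3, 4, 1), (4, 1, 0), (4, 3, 1)]


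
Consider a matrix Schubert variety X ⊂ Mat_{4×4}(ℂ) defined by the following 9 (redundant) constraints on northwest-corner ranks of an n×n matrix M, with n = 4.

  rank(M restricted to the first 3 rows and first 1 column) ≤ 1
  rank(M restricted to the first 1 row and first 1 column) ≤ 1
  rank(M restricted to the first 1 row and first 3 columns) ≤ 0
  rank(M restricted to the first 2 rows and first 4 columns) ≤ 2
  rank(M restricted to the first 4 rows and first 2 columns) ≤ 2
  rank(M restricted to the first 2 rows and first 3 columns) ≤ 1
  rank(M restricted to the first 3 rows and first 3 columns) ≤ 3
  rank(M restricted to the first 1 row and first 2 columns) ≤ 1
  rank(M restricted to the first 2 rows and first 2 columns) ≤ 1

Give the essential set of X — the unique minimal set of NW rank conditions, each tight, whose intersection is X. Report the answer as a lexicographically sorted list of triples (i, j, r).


Computing R[i][j] = min implied NW-rank bound (n=4, 9 conditions):

  R[1]: 0, 0, 0, 1
  R[2]: 1, 1, 1, 2
  R[3]: 1, 2, 2, 3
  R[4]: 1, 2, 3, 4

second differences of R give the permutation w = (4, 1, 2, 3).

Rothe diagram D(w) (3 cells), 1 SE-corner (essential condition):

[(1, 3, 0)]


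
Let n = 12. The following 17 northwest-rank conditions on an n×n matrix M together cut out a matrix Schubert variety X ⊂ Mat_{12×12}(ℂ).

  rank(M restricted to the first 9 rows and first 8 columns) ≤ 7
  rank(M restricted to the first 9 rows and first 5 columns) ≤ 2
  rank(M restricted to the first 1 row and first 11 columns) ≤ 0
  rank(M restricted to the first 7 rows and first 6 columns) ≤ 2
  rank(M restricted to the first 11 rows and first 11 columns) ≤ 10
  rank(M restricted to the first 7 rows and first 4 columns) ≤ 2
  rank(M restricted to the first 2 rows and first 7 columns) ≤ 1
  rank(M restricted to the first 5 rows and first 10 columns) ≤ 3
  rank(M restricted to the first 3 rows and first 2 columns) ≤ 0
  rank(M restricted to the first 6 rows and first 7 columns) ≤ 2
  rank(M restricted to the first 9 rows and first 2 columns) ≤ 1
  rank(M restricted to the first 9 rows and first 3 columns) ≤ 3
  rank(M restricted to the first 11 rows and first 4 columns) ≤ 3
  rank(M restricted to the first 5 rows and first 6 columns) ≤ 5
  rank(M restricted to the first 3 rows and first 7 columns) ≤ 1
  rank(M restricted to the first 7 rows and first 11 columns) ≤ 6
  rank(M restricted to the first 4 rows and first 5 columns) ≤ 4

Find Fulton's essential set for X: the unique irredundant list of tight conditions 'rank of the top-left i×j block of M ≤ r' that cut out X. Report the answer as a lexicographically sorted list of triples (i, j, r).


The tightest implied rank at each (i,j), from the 17 conditions:

  i=1: 0 0 0 0 0 0 0 0 0 0 0 1
  i=2: 0 0 1 1 1 1 1 1 1 1 1 2
  i=3: 0 0 1 1 1 1 1 2 2 2 2 3
  i=4: 1 1 2 2 2 2 2 3 3 3 3 4
  i=5: 1 1 2 2 2 2 2 3 3 3 4 5
  i=6: 1 1 2 2 2 2 2 3 4 4 5 6
  i=7: 1 1 2 2 2 2 3 4 5 5 6 7
  i=8: 1 1 2 2 2 3 4 5 6 6 7 8
  i=9: 1 1 2 2 2 3 4 5 6 7 8 9
  i=10: 1 2 3 3 3 4 5 6 7 8 9 10
  i=11: 1 2 3 3 4 5 6 7 8 9 10 11
  i=12: 1 2 3 4 5 6 7 8 9 10 11 12

reading off 1-entries of Δ²R: w = (12, 3, 8, 1, 11, 9, 7, 6, 10, 2, 5, 4).

Fulton essential set (9 of the 42 Rothe cells):

[(1, 11, 0), (3, 2, 0), (3, 7, 1), (5, 10, 3), (6, 7, 2), (7, 6, 2), (9, 2, 1), (9, 5, 2), (11, 4, 3)]


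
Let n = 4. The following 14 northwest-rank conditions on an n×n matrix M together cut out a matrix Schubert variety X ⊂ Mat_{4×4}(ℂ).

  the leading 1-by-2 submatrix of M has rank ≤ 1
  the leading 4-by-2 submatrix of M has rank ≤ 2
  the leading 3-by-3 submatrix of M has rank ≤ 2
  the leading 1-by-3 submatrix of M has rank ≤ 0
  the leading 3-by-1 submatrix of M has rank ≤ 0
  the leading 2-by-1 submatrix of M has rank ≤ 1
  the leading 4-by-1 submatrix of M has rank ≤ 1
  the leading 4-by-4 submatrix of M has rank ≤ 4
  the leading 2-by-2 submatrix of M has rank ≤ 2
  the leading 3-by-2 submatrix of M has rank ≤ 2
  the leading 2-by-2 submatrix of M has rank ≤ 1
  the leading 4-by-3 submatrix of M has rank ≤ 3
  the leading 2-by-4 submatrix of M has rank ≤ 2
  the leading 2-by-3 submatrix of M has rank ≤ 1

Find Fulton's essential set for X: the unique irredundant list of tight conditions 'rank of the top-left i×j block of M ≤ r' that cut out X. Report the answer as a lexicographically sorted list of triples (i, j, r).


Recovering R(i,j) via the rank-extension bound from the 14 conditions:

  i=1: 0 | 0 | 0 | 1
  i=2: 0 | 1 | 1 | 2
  i=3: 0 | 1 | 2 | 3
  i=4: 1 | 2 | 3 | 4

second differences of R give the permutation w = (4, 2, 3, 1).

2 SE-corners of the 5-cell Rothe diagram give Ess(w):

[(1, 3, 0), (3, 1, 0)]


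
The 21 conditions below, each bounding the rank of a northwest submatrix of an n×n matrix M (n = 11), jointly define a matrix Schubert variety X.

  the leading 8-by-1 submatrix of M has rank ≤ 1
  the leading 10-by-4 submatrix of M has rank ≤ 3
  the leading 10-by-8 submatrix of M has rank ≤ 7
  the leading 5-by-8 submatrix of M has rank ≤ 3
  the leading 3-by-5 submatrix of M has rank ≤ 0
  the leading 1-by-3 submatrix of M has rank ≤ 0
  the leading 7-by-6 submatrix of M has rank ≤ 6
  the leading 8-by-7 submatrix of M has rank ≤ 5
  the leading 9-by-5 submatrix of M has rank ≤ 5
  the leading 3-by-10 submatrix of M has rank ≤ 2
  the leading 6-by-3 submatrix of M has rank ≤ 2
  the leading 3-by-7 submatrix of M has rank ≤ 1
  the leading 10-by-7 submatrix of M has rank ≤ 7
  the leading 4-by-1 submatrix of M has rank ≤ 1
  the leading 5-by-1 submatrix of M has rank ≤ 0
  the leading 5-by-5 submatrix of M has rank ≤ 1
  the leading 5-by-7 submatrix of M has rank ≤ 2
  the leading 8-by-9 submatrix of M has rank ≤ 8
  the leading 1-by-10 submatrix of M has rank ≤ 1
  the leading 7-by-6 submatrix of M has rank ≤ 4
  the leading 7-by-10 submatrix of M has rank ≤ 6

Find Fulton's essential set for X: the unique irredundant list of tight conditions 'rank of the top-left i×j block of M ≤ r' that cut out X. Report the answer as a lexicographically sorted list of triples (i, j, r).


Computing R[i][j] = min implied NW-rank bound (n=11, 21 conditions):

  R[1]: 0  0  0  0  0  1  1  1  1  1  1
  R[2]: 0  0  0  0  0  1  1  2  2  2  2
  R[3]: 0  0  0  0  0  1  1  2  2  2  3
  R[4]: 0  1  1  1  1  2  2  3  3  3  4
  R[5]: 0  1  1  1  1  2  2  3  4  4  5
  R[6]: 1  2  2  2  2  3  3  4  5  5  6
  R[7]: 1  2  3  3  3  4  4  5  6  6  7
  R[8]: 1  2  3  3  4  5  5  6  7  7  8
  R[9]: 1  2  3  3  4  5  6  7  8  8  9
  R[10]: 1  2  3  3  4  5  6  7  8  9  10
  R[11]: 1  2  3  4  5  6  7  8  9  10  11

second differences of R give the permutation w = (6, 8, 11, 2, 9, 1, 3, 5, 7, 10, 4).

7 SE-corners of the 28-cell Rothe diagram give Ess(w):

[(3, 5, 0), (3, 7, 1), (3, 10, 2), (5, 1, 0), (5, 5, 1), (5, 7, 2), (10, 4, 3)]


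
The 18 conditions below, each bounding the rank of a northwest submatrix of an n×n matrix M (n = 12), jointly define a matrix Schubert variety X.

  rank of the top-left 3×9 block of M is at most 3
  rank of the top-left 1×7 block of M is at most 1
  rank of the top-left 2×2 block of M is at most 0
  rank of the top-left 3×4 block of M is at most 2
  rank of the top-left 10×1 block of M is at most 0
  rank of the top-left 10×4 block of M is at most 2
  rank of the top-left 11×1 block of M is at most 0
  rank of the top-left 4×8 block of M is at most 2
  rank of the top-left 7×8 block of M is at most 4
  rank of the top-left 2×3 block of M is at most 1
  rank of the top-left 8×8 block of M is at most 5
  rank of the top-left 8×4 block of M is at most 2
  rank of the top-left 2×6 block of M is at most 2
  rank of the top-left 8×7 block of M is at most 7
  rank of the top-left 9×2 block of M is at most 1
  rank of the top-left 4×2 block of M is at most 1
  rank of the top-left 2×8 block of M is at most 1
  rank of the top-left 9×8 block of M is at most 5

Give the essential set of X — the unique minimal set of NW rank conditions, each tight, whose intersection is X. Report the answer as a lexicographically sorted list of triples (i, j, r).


Computing R[i][j] = min implied NW-rank bound (n=12, 18 conditions):

  R[1]: 0, 0, 1, 1, 1, 1, 1, 1, 1, 1, 1, 1
  R[2]: 0, 0, 1, 1, 1, 1, 1, 1, 2, 2, 2, 2
  R[3]: 0, 1, 2, 2, 2, 2, 2, 2, 3, 3, 3, 3
  R[4]: 0, 1, 2, 2, 2, 2, 2, 2, 3, 4, 4, 4
  R[5]: 0, 1, 2, 2, 3, 3, 3, 3, 4, 5, 5, 5
  R[6]: 0, 1, 2, 2, 3, 4, 4, 4, 5, 6, 6, 6
  R[7]: 0, 1, 2, 2, 3, 4, 4, 4, 5, 6, 7, 7
  R[8]: 0, 1, 2, 2, 3, 4, 5, 5, 6, 7, 8, 8
  R[9]: 0, 1, 2, 2, 3, 4, 5, 5, 6, 7, 8, 9
  R[10]: 0, 1, 2, 2, 3, 4, 5, 6, 7, 8, 9, 10
  R[11]: 0, 1, 2, 3, 4, 5, 6, 7, 8, 9, 10, 11
  R[12]: 1, 2, 3, 4, 5, 6, 7, 8, 9, 10, 11, 12

giving w = (3, 9, 2, 10, 5, 6, 11, 7, 12, 8, 4, 1) via Δ²R.

|D(w)|=32, |Ess(w)|=7:

[(2, 2, 0), (2, 8, 1), (4, 8, 2), (7, 8, 4), (9, 8, 5), (10, 4, 2), (11, 1, 0)]


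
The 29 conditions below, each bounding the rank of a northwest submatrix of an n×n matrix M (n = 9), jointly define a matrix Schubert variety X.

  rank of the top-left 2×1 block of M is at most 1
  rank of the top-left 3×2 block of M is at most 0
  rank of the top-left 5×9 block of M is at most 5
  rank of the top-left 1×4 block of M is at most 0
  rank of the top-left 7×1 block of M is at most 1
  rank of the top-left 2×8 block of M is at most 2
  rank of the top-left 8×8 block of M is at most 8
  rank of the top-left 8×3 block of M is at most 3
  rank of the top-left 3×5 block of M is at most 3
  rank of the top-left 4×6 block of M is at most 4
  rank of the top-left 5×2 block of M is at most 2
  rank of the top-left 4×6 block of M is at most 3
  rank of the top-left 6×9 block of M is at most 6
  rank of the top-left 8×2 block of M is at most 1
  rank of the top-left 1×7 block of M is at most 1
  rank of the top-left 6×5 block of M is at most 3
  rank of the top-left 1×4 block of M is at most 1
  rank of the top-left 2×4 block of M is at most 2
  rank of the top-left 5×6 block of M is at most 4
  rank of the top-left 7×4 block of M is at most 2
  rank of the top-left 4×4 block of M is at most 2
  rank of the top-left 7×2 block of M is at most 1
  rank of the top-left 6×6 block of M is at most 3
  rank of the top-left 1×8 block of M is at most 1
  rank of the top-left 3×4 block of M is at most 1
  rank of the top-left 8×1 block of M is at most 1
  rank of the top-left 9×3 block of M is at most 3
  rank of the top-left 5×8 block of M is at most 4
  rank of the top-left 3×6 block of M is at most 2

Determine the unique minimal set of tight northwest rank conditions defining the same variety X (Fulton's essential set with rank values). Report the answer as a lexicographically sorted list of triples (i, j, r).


Recovering R(i,j) via the rank-extension bound from the 29 conditions:

  row 1: 0 | 0 | 0 | 0 | 1 | 1 | 1 | 1 | 1
  row 2: 0 | 0 | 1 | 1 | 2 | 2 | 2 | 2 | 2
  row 3: 0 | 0 | 1 | 1 | 2 | 2 | 3 | 3 | 3
  row 4: 1 | 1 | 2 | 2 | 3 | 3 | 4 | 4 | 4
  row 5: 1 | 1 | 2 | 2 | 3 | 3 | 4 | 4 | 5
  row 6: 1 | 1 | 2 | 2 | 3 | 3 | 4 | 5 | 6
  row 7: 1 | 1 | 2 | 2 | 3 | 4 | 5 | 6 | 7
  row 8: 1 | 1 | 2 | 3 | 4 | 5 | 6 | 7 | 8
  row 9: 1 | 2 | 3 | 4 | 5 | 6 | 7 | 8 | 9

so w = (5, 3, 7, 1, 9, 8, 6, 4, 2).

8 SE-corners of the 20-cell Rothe diagram give Ess(w):

[(1, 4, 0), (3, 2, 0), (3, 4, 1), (3, 6, 2), (5, 8, 4), (6, 6, 3), (7, 4, 2), (8, 2, 1)]


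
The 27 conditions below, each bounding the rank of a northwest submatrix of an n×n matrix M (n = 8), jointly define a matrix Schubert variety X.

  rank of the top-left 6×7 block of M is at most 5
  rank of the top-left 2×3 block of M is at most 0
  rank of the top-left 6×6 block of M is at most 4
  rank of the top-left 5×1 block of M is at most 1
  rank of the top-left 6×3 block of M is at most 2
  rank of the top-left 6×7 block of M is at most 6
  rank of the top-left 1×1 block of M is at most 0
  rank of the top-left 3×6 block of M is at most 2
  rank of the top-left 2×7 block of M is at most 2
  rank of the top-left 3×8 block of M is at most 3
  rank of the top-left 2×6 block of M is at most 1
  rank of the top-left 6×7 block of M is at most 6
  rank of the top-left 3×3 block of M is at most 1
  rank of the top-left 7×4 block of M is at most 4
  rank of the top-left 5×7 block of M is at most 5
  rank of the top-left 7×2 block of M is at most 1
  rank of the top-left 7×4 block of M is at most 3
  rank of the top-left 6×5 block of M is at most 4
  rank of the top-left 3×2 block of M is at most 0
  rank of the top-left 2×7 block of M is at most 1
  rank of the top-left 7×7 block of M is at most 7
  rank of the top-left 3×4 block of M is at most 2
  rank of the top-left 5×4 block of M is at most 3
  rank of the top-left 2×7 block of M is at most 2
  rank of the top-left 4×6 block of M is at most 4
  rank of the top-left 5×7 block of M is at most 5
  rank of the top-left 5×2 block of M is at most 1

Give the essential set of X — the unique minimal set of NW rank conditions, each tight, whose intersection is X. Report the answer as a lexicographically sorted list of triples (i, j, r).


Rank table r_w(8×8) implied by the 27 constraints:

  i=1: 0 | 0 | 0 | 1 | 1 | 1 | 1 | 1
  i=2: 0 | 0 | 0 | 1 | 1 | 1 | 1 | 2
  i=3: 0 | 0 | 1 | 2 | 2 | 2 | 2 | 3
  i=4: 1 | 1 | 2 | 3 | 3 | 3 | 3 | 4
  i=5: 1 | 1 | 2 | 3 | 4 | 4 | 4 | 5
  i=6: 1 | 1 | 2 | 3 | 4 | 4 | 5 | 6
  i=7: 1 | 1 | 2 | 3 | 4 | 5 | 6 | 7
  i=8: 1 | 2 | 3 | 4 | 5 | 6 | 7 | 8

giving w = (4, 8, 3, 1, 5, 7, 6, 2) via Δ²R.

ℓ(w)=15; the 5 essential cells (i,j,r):

[(2, 3, 0), (2, 7, 1), (3, 2, 0), (6, 6, 4), (7, 2, 1)]


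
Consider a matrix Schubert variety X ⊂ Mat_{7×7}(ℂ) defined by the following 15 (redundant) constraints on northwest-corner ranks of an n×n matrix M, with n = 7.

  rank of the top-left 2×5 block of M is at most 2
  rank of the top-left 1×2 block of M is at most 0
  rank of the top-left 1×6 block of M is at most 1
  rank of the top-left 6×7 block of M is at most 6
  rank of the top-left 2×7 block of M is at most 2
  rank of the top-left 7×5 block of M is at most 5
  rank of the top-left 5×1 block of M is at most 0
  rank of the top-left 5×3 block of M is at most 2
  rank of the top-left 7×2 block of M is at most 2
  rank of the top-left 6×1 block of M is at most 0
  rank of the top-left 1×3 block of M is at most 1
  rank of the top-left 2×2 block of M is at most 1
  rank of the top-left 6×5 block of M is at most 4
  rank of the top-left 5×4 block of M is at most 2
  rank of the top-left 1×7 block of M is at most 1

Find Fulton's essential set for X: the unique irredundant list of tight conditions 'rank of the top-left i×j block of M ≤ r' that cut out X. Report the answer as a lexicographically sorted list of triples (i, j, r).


Propagating the 15 rank bounds to every northwest block:

  row 1: 0 | 0 | 1 | 1 | 1 | 1 | 1
  row 2: 0 | 1 | 2 | 2 | 2 | 2 | 2
  row 3: 0 | 1 | 2 | 2 | 3 | 3 | 3
  row 4: 0 | 1 | 2 | 2 | 3 | 4 | 4
  row 5: 0 | 1 | 2 | 2 | 3 | 4 | 5
  row 6: 0 | 1 | 2 | 3 | 4 | 5 | 6
  row 7: 1 | 2 | 3 | 4 | 5 | 6 | 7

reading off 1-entries of Δ²R: w = (3, 2, 5, 6, 7, 4, 1).

Rothe diagram D(w) (10 cells), 3 SE-corners (essential conditions):

[(1, 2, 0), (5, 4, 2), (6, 1, 0)]
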